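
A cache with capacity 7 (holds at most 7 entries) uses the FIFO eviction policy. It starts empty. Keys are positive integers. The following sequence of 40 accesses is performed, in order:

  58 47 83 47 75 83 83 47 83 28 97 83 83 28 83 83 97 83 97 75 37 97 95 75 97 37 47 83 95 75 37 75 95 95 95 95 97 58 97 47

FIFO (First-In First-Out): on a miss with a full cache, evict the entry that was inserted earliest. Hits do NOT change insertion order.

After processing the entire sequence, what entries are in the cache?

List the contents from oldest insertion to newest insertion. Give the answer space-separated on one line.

FIFO simulation (capacity=7):
  1. access 58: MISS. Cache (old->new): [58]
  2. access 47: MISS. Cache (old->new): [58 47]
  3. access 83: MISS. Cache (old->new): [58 47 83]
  4. access 47: HIT. Cache (old->new): [58 47 83]
  5. access 75: MISS. Cache (old->new): [58 47 83 75]
  6. access 83: HIT. Cache (old->new): [58 47 83 75]
  7. access 83: HIT. Cache (old->new): [58 47 83 75]
  8. access 47: HIT. Cache (old->new): [58 47 83 75]
  9. access 83: HIT. Cache (old->new): [58 47 83 75]
  10. access 28: MISS. Cache (old->new): [58 47 83 75 28]
  11. access 97: MISS. Cache (old->new): [58 47 83 75 28 97]
  12. access 83: HIT. Cache (old->new): [58 47 83 75 28 97]
  13. access 83: HIT. Cache (old->new): [58 47 83 75 28 97]
  14. access 28: HIT. Cache (old->new): [58 47 83 75 28 97]
  15. access 83: HIT. Cache (old->new): [58 47 83 75 28 97]
  16. access 83: HIT. Cache (old->new): [58 47 83 75 28 97]
  17. access 97: HIT. Cache (old->new): [58 47 83 75 28 97]
  18. access 83: HIT. Cache (old->new): [58 47 83 75 28 97]
  19. access 97: HIT. Cache (old->new): [58 47 83 75 28 97]
  20. access 75: HIT. Cache (old->new): [58 47 83 75 28 97]
  21. access 37: MISS. Cache (old->new): [58 47 83 75 28 97 37]
  22. access 97: HIT. Cache (old->new): [58 47 83 75 28 97 37]
  23. access 95: MISS, evict 58. Cache (old->new): [47 83 75 28 97 37 95]
  24. access 75: HIT. Cache (old->new): [47 83 75 28 97 37 95]
  25. access 97: HIT. Cache (old->new): [47 83 75 28 97 37 95]
  26. access 37: HIT. Cache (old->new): [47 83 75 28 97 37 95]
  27. access 47: HIT. Cache (old->new): [47 83 75 28 97 37 95]
  28. access 83: HIT. Cache (old->new): [47 83 75 28 97 37 95]
  29. access 95: HIT. Cache (old->new): [47 83 75 28 97 37 95]
  30. access 75: HIT. Cache (old->new): [47 83 75 28 97 37 95]
  31. access 37: HIT. Cache (old->new): [47 83 75 28 97 37 95]
  32. access 75: HIT. Cache (old->new): [47 83 75 28 97 37 95]
  33. access 95: HIT. Cache (old->new): [47 83 75 28 97 37 95]
  34. access 95: HIT. Cache (old->new): [47 83 75 28 97 37 95]
  35. access 95: HIT. Cache (old->new): [47 83 75 28 97 37 95]
  36. access 95: HIT. Cache (old->new): [47 83 75 28 97 37 95]
  37. access 97: HIT. Cache (old->new): [47 83 75 28 97 37 95]
  38. access 58: MISS, evict 47. Cache (old->new): [83 75 28 97 37 95 58]
  39. access 97: HIT. Cache (old->new): [83 75 28 97 37 95 58]
  40. access 47: MISS, evict 83. Cache (old->new): [75 28 97 37 95 58 47]
Total: 30 hits, 10 misses, 3 evictions

Answer: 75 28 97 37 95 58 47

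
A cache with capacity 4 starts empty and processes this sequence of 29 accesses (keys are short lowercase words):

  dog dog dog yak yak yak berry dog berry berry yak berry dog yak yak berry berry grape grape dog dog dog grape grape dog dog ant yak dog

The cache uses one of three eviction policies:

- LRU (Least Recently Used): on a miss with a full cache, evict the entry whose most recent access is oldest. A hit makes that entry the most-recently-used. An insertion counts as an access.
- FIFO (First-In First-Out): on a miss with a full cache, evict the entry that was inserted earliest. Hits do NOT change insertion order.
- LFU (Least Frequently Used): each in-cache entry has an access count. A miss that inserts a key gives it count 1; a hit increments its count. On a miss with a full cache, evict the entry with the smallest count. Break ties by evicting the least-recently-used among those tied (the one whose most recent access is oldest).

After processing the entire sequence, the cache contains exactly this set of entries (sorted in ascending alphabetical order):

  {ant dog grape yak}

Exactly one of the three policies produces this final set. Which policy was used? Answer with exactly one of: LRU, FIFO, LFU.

Simulating under each policy and comparing final sets:
  LRU: final set = {ant dog grape yak} -> MATCHES target
  FIFO: final set = {ant berry dog grape} -> differs
  LFU: final set = {ant berry dog yak} -> differs
Only LRU produces the target set.

Answer: LRU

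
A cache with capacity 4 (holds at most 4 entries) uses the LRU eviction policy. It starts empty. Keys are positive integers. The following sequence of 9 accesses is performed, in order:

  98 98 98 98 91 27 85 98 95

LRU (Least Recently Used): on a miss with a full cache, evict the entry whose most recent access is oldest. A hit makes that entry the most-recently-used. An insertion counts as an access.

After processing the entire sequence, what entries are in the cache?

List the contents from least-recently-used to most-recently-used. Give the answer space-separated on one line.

LRU simulation (capacity=4):
  1. access 98: MISS. Cache (LRU->MRU): [98]
  2. access 98: HIT. Cache (LRU->MRU): [98]
  3. access 98: HIT. Cache (LRU->MRU): [98]
  4. access 98: HIT. Cache (LRU->MRU): [98]
  5. access 91: MISS. Cache (LRU->MRU): [98 91]
  6. access 27: MISS. Cache (LRU->MRU): [98 91 27]
  7. access 85: MISS. Cache (LRU->MRU): [98 91 27 85]
  8. access 98: HIT. Cache (LRU->MRU): [91 27 85 98]
  9. access 95: MISS, evict 91. Cache (LRU->MRU): [27 85 98 95]
Total: 4 hits, 5 misses, 1 evictions

Answer: 27 85 98 95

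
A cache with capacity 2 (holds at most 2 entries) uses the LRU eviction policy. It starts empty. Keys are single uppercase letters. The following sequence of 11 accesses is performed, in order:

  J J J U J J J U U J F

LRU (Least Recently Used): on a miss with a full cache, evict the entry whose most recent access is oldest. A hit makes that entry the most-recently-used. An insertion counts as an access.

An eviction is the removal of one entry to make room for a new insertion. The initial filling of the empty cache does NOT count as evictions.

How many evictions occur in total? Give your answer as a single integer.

Answer: 1

Derivation:
LRU simulation (capacity=2):
  1. access J: MISS. Cache (LRU->MRU): [J]
  2. access J: HIT. Cache (LRU->MRU): [J]
  3. access J: HIT. Cache (LRU->MRU): [J]
  4. access U: MISS. Cache (LRU->MRU): [J U]
  5. access J: HIT. Cache (LRU->MRU): [U J]
  6. access J: HIT. Cache (LRU->MRU): [U J]
  7. access J: HIT. Cache (LRU->MRU): [U J]
  8. access U: HIT. Cache (LRU->MRU): [J U]
  9. access U: HIT. Cache (LRU->MRU): [J U]
  10. access J: HIT. Cache (LRU->MRU): [U J]
  11. access F: MISS, evict U. Cache (LRU->MRU): [J F]
Total: 8 hits, 3 misses, 1 evictions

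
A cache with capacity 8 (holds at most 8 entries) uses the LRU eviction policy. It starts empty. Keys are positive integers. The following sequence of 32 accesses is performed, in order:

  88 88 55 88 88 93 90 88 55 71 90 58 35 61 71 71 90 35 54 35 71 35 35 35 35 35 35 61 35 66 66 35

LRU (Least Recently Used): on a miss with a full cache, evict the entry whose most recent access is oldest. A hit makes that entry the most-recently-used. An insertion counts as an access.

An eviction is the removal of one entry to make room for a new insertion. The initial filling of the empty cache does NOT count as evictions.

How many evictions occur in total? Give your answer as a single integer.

LRU simulation (capacity=8):
  1. access 88: MISS. Cache (LRU->MRU): [88]
  2. access 88: HIT. Cache (LRU->MRU): [88]
  3. access 55: MISS. Cache (LRU->MRU): [88 55]
  4. access 88: HIT. Cache (LRU->MRU): [55 88]
  5. access 88: HIT. Cache (LRU->MRU): [55 88]
  6. access 93: MISS. Cache (LRU->MRU): [55 88 93]
  7. access 90: MISS. Cache (LRU->MRU): [55 88 93 90]
  8. access 88: HIT. Cache (LRU->MRU): [55 93 90 88]
  9. access 55: HIT. Cache (LRU->MRU): [93 90 88 55]
  10. access 71: MISS. Cache (LRU->MRU): [93 90 88 55 71]
  11. access 90: HIT. Cache (LRU->MRU): [93 88 55 71 90]
  12. access 58: MISS. Cache (LRU->MRU): [93 88 55 71 90 58]
  13. access 35: MISS. Cache (LRU->MRU): [93 88 55 71 90 58 35]
  14. access 61: MISS. Cache (LRU->MRU): [93 88 55 71 90 58 35 61]
  15. access 71: HIT. Cache (LRU->MRU): [93 88 55 90 58 35 61 71]
  16. access 71: HIT. Cache (LRU->MRU): [93 88 55 90 58 35 61 71]
  17. access 90: HIT. Cache (LRU->MRU): [93 88 55 58 35 61 71 90]
  18. access 35: HIT. Cache (LRU->MRU): [93 88 55 58 61 71 90 35]
  19. access 54: MISS, evict 93. Cache (LRU->MRU): [88 55 58 61 71 90 35 54]
  20. access 35: HIT. Cache (LRU->MRU): [88 55 58 61 71 90 54 35]
  21. access 71: HIT. Cache (LRU->MRU): [88 55 58 61 90 54 35 71]
  22. access 35: HIT. Cache (LRU->MRU): [88 55 58 61 90 54 71 35]
  23. access 35: HIT. Cache (LRU->MRU): [88 55 58 61 90 54 71 35]
  24. access 35: HIT. Cache (LRU->MRU): [88 55 58 61 90 54 71 35]
  25. access 35: HIT. Cache (LRU->MRU): [88 55 58 61 90 54 71 35]
  26. access 35: HIT. Cache (LRU->MRU): [88 55 58 61 90 54 71 35]
  27. access 35: HIT. Cache (LRU->MRU): [88 55 58 61 90 54 71 35]
  28. access 61: HIT. Cache (LRU->MRU): [88 55 58 90 54 71 35 61]
  29. access 35: HIT. Cache (LRU->MRU): [88 55 58 90 54 71 61 35]
  30. access 66: MISS, evict 88. Cache (LRU->MRU): [55 58 90 54 71 61 35 66]
  31. access 66: HIT. Cache (LRU->MRU): [55 58 90 54 71 61 35 66]
  32. access 35: HIT. Cache (LRU->MRU): [55 58 90 54 71 61 66 35]
Total: 22 hits, 10 misses, 2 evictions

Answer: 2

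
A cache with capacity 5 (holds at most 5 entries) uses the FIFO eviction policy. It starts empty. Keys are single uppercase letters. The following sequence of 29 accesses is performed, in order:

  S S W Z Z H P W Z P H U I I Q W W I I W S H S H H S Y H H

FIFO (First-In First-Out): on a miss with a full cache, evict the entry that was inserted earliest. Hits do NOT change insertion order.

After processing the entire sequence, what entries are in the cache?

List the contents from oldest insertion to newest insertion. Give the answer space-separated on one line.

Answer: Q W S H Y

Derivation:
FIFO simulation (capacity=5):
  1. access S: MISS. Cache (old->new): [S]
  2. access S: HIT. Cache (old->new): [S]
  3. access W: MISS. Cache (old->new): [S W]
  4. access Z: MISS. Cache (old->new): [S W Z]
  5. access Z: HIT. Cache (old->new): [S W Z]
  6. access H: MISS. Cache (old->new): [S W Z H]
  7. access P: MISS. Cache (old->new): [S W Z H P]
  8. access W: HIT. Cache (old->new): [S W Z H P]
  9. access Z: HIT. Cache (old->new): [S W Z H P]
  10. access P: HIT. Cache (old->new): [S W Z H P]
  11. access H: HIT. Cache (old->new): [S W Z H P]
  12. access U: MISS, evict S. Cache (old->new): [W Z H P U]
  13. access I: MISS, evict W. Cache (old->new): [Z H P U I]
  14. access I: HIT. Cache (old->new): [Z H P U I]
  15. access Q: MISS, evict Z. Cache (old->new): [H P U I Q]
  16. access W: MISS, evict H. Cache (old->new): [P U I Q W]
  17. access W: HIT. Cache (old->new): [P U I Q W]
  18. access I: HIT. Cache (old->new): [P U I Q W]
  19. access I: HIT. Cache (old->new): [P U I Q W]
  20. access W: HIT. Cache (old->new): [P U I Q W]
  21. access S: MISS, evict P. Cache (old->new): [U I Q W S]
  22. access H: MISS, evict U. Cache (old->new): [I Q W S H]
  23. access S: HIT. Cache (old->new): [I Q W S H]
  24. access H: HIT. Cache (old->new): [I Q W S H]
  25. access H: HIT. Cache (old->new): [I Q W S H]
  26. access S: HIT. Cache (old->new): [I Q W S H]
  27. access Y: MISS, evict I. Cache (old->new): [Q W S H Y]
  28. access H: HIT. Cache (old->new): [Q W S H Y]
  29. access H: HIT. Cache (old->new): [Q W S H Y]
Total: 17 hits, 12 misses, 7 evictions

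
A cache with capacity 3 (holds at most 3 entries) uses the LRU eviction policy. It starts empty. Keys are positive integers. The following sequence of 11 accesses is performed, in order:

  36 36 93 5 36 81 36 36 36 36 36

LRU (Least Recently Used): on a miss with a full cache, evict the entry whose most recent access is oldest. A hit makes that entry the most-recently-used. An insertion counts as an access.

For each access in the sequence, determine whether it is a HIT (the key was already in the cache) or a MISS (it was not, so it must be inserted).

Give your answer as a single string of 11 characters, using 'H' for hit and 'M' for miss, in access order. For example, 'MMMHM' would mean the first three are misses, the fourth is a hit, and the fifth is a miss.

Answer: MHMMHMHHHHH

Derivation:
LRU simulation (capacity=3):
  1. access 36: MISS. Cache (LRU->MRU): [36]
  2. access 36: HIT. Cache (LRU->MRU): [36]
  3. access 93: MISS. Cache (LRU->MRU): [36 93]
  4. access 5: MISS. Cache (LRU->MRU): [36 93 5]
  5. access 36: HIT. Cache (LRU->MRU): [93 5 36]
  6. access 81: MISS, evict 93. Cache (LRU->MRU): [5 36 81]
  7. access 36: HIT. Cache (LRU->MRU): [5 81 36]
  8. access 36: HIT. Cache (LRU->MRU): [5 81 36]
  9. access 36: HIT. Cache (LRU->MRU): [5 81 36]
  10. access 36: HIT. Cache (LRU->MRU): [5 81 36]
  11. access 36: HIT. Cache (LRU->MRU): [5 81 36]
Total: 7 hits, 4 misses, 1 evictions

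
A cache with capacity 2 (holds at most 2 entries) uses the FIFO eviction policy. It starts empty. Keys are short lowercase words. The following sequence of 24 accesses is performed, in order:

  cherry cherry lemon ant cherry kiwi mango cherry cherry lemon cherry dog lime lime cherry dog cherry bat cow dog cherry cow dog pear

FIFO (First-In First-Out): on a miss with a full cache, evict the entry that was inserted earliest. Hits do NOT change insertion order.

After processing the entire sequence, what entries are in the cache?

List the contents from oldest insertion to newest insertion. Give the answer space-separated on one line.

Answer: dog pear

Derivation:
FIFO simulation (capacity=2):
  1. access cherry: MISS. Cache (old->new): [cherry]
  2. access cherry: HIT. Cache (old->new): [cherry]
  3. access lemon: MISS. Cache (old->new): [cherry lemon]
  4. access ant: MISS, evict cherry. Cache (old->new): [lemon ant]
  5. access cherry: MISS, evict lemon. Cache (old->new): [ant cherry]
  6. access kiwi: MISS, evict ant. Cache (old->new): [cherry kiwi]
  7. access mango: MISS, evict cherry. Cache (old->new): [kiwi mango]
  8. access cherry: MISS, evict kiwi. Cache (old->new): [mango cherry]
  9. access cherry: HIT. Cache (old->new): [mango cherry]
  10. access lemon: MISS, evict mango. Cache (old->new): [cherry lemon]
  11. access cherry: HIT. Cache (old->new): [cherry lemon]
  12. access dog: MISS, evict cherry. Cache (old->new): [lemon dog]
  13. access lime: MISS, evict lemon. Cache (old->new): [dog lime]
  14. access lime: HIT. Cache (old->new): [dog lime]
  15. access cherry: MISS, evict dog. Cache (old->new): [lime cherry]
  16. access dog: MISS, evict lime. Cache (old->new): [cherry dog]
  17. access cherry: HIT. Cache (old->new): [cherry dog]
  18. access bat: MISS, evict cherry. Cache (old->new): [dog bat]
  19. access cow: MISS, evict dog. Cache (old->new): [bat cow]
  20. access dog: MISS, evict bat. Cache (old->new): [cow dog]
  21. access cherry: MISS, evict cow. Cache (old->new): [dog cherry]
  22. access cow: MISS, evict dog. Cache (old->new): [cherry cow]
  23. access dog: MISS, evict cherry. Cache (old->new): [cow dog]
  24. access pear: MISS, evict cow. Cache (old->new): [dog pear]
Total: 5 hits, 19 misses, 17 evictions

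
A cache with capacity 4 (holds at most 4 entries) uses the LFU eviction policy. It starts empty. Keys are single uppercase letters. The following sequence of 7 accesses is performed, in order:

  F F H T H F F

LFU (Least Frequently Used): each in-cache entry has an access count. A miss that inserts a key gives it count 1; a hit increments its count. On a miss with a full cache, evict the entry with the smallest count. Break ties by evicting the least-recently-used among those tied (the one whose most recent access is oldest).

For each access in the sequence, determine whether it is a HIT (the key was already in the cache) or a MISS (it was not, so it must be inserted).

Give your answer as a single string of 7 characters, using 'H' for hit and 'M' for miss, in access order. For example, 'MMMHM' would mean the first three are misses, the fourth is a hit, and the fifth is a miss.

LFU simulation (capacity=4):
  1. access F: MISS. Cache: [F(c=1)]
  2. access F: HIT, count now 2. Cache: [F(c=2)]
  3. access H: MISS. Cache: [H(c=1) F(c=2)]
  4. access T: MISS. Cache: [H(c=1) T(c=1) F(c=2)]
  5. access H: HIT, count now 2. Cache: [T(c=1) F(c=2) H(c=2)]
  6. access F: HIT, count now 3. Cache: [T(c=1) H(c=2) F(c=3)]
  7. access F: HIT, count now 4. Cache: [T(c=1) H(c=2) F(c=4)]
Total: 4 hits, 3 misses, 0 evictions

Answer: MHMMHHH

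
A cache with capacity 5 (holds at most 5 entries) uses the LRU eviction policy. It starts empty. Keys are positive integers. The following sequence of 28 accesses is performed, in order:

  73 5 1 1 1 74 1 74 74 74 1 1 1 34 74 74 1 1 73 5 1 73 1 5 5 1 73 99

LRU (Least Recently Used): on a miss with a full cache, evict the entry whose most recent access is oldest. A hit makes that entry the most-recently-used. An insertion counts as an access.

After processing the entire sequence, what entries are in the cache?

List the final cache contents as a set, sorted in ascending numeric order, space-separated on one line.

LRU simulation (capacity=5):
  1. access 73: MISS. Cache (LRU->MRU): [73]
  2. access 5: MISS. Cache (LRU->MRU): [73 5]
  3. access 1: MISS. Cache (LRU->MRU): [73 5 1]
  4. access 1: HIT. Cache (LRU->MRU): [73 5 1]
  5. access 1: HIT. Cache (LRU->MRU): [73 5 1]
  6. access 74: MISS. Cache (LRU->MRU): [73 5 1 74]
  7. access 1: HIT. Cache (LRU->MRU): [73 5 74 1]
  8. access 74: HIT. Cache (LRU->MRU): [73 5 1 74]
  9. access 74: HIT. Cache (LRU->MRU): [73 5 1 74]
  10. access 74: HIT. Cache (LRU->MRU): [73 5 1 74]
  11. access 1: HIT. Cache (LRU->MRU): [73 5 74 1]
  12. access 1: HIT. Cache (LRU->MRU): [73 5 74 1]
  13. access 1: HIT. Cache (LRU->MRU): [73 5 74 1]
  14. access 34: MISS. Cache (LRU->MRU): [73 5 74 1 34]
  15. access 74: HIT. Cache (LRU->MRU): [73 5 1 34 74]
  16. access 74: HIT. Cache (LRU->MRU): [73 5 1 34 74]
  17. access 1: HIT. Cache (LRU->MRU): [73 5 34 74 1]
  18. access 1: HIT. Cache (LRU->MRU): [73 5 34 74 1]
  19. access 73: HIT. Cache (LRU->MRU): [5 34 74 1 73]
  20. access 5: HIT. Cache (LRU->MRU): [34 74 1 73 5]
  21. access 1: HIT. Cache (LRU->MRU): [34 74 73 5 1]
  22. access 73: HIT. Cache (LRU->MRU): [34 74 5 1 73]
  23. access 1: HIT. Cache (LRU->MRU): [34 74 5 73 1]
  24. access 5: HIT. Cache (LRU->MRU): [34 74 73 1 5]
  25. access 5: HIT. Cache (LRU->MRU): [34 74 73 1 5]
  26. access 1: HIT. Cache (LRU->MRU): [34 74 73 5 1]
  27. access 73: HIT. Cache (LRU->MRU): [34 74 5 1 73]
  28. access 99: MISS, evict 34. Cache (LRU->MRU): [74 5 1 73 99]
Total: 22 hits, 6 misses, 1 evictions

Answer: 1 5 73 74 99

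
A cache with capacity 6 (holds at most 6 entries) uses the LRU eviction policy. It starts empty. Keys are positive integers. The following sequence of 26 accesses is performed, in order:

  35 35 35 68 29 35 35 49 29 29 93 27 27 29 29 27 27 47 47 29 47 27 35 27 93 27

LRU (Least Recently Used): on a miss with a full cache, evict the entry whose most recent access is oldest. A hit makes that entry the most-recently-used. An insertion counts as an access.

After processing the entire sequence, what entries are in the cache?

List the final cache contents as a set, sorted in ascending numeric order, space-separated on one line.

LRU simulation (capacity=6):
  1. access 35: MISS. Cache (LRU->MRU): [35]
  2. access 35: HIT. Cache (LRU->MRU): [35]
  3. access 35: HIT. Cache (LRU->MRU): [35]
  4. access 68: MISS. Cache (LRU->MRU): [35 68]
  5. access 29: MISS. Cache (LRU->MRU): [35 68 29]
  6. access 35: HIT. Cache (LRU->MRU): [68 29 35]
  7. access 35: HIT. Cache (LRU->MRU): [68 29 35]
  8. access 49: MISS. Cache (LRU->MRU): [68 29 35 49]
  9. access 29: HIT. Cache (LRU->MRU): [68 35 49 29]
  10. access 29: HIT. Cache (LRU->MRU): [68 35 49 29]
  11. access 93: MISS. Cache (LRU->MRU): [68 35 49 29 93]
  12. access 27: MISS. Cache (LRU->MRU): [68 35 49 29 93 27]
  13. access 27: HIT. Cache (LRU->MRU): [68 35 49 29 93 27]
  14. access 29: HIT. Cache (LRU->MRU): [68 35 49 93 27 29]
  15. access 29: HIT. Cache (LRU->MRU): [68 35 49 93 27 29]
  16. access 27: HIT. Cache (LRU->MRU): [68 35 49 93 29 27]
  17. access 27: HIT. Cache (LRU->MRU): [68 35 49 93 29 27]
  18. access 47: MISS, evict 68. Cache (LRU->MRU): [35 49 93 29 27 47]
  19. access 47: HIT. Cache (LRU->MRU): [35 49 93 29 27 47]
  20. access 29: HIT. Cache (LRU->MRU): [35 49 93 27 47 29]
  21. access 47: HIT. Cache (LRU->MRU): [35 49 93 27 29 47]
  22. access 27: HIT. Cache (LRU->MRU): [35 49 93 29 47 27]
  23. access 35: HIT. Cache (LRU->MRU): [49 93 29 47 27 35]
  24. access 27: HIT. Cache (LRU->MRU): [49 93 29 47 35 27]
  25. access 93: HIT. Cache (LRU->MRU): [49 29 47 35 27 93]
  26. access 27: HIT. Cache (LRU->MRU): [49 29 47 35 93 27]
Total: 19 hits, 7 misses, 1 evictions

Answer: 27 29 35 47 49 93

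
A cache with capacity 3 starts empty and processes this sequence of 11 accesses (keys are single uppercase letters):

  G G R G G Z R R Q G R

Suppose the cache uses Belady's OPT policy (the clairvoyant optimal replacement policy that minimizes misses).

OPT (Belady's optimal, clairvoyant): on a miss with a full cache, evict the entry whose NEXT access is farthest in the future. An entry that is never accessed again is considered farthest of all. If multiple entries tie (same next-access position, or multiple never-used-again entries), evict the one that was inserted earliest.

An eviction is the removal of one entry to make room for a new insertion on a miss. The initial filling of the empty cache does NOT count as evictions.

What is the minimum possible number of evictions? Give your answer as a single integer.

OPT (Belady) simulation (capacity=3):
  1. access G: MISS. Cache: [G]
  2. access G: HIT. Next use of G: step 4. Cache: [G]
  3. access R: MISS. Cache: [G R]
  4. access G: HIT. Next use of G: step 5. Cache: [G R]
  5. access G: HIT. Next use of G: step 10. Cache: [G R]
  6. access Z: MISS. Cache: [G R Z]
  7. access R: HIT. Next use of R: step 8. Cache: [G R Z]
  8. access R: HIT. Next use of R: step 11. Cache: [G R Z]
  9. access Q: MISS, evict Z (next use: never). Cache: [G R Q]
  10. access G: HIT. Next use of G: never. Cache: [G R Q]
  11. access R: HIT. Next use of R: never. Cache: [G R Q]
Total: 7 hits, 4 misses, 1 evictions

Answer: 1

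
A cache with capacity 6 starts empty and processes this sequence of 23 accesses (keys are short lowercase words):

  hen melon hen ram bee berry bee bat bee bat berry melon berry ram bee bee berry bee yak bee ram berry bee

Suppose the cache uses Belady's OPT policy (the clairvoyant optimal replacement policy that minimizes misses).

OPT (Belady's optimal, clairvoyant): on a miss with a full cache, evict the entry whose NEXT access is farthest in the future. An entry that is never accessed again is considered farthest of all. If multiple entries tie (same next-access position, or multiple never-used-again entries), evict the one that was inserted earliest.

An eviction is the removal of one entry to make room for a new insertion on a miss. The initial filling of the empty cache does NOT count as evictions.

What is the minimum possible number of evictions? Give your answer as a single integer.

Answer: 1

Derivation:
OPT (Belady) simulation (capacity=6):
  1. access hen: MISS. Cache: [hen]
  2. access melon: MISS. Cache: [hen melon]
  3. access hen: HIT. Next use of hen: never. Cache: [hen melon]
  4. access ram: MISS. Cache: [hen melon ram]
  5. access bee: MISS. Cache: [hen melon ram bee]
  6. access berry: MISS. Cache: [hen melon ram bee berry]
  7. access bee: HIT. Next use of bee: step 9. Cache: [hen melon ram bee berry]
  8. access bat: MISS. Cache: [hen melon ram bee berry bat]
  9. access bee: HIT. Next use of bee: step 15. Cache: [hen melon ram bee berry bat]
  10. access bat: HIT. Next use of bat: never. Cache: [hen melon ram bee berry bat]
  11. access berry: HIT. Next use of berry: step 13. Cache: [hen melon ram bee berry bat]
  12. access melon: HIT. Next use of melon: never. Cache: [hen melon ram bee berry bat]
  13. access berry: HIT. Next use of berry: step 17. Cache: [hen melon ram bee berry bat]
  14. access ram: HIT. Next use of ram: step 21. Cache: [hen melon ram bee berry bat]
  15. access bee: HIT. Next use of bee: step 16. Cache: [hen melon ram bee berry bat]
  16. access bee: HIT. Next use of bee: step 18. Cache: [hen melon ram bee berry bat]
  17. access berry: HIT. Next use of berry: step 22. Cache: [hen melon ram bee berry bat]
  18. access bee: HIT. Next use of bee: step 20. Cache: [hen melon ram bee berry bat]
  19. access yak: MISS, evict hen (next use: never). Cache: [melon ram bee berry bat yak]
  20. access bee: HIT. Next use of bee: step 23. Cache: [melon ram bee berry bat yak]
  21. access ram: HIT. Next use of ram: never. Cache: [melon ram bee berry bat yak]
  22. access berry: HIT. Next use of berry: never. Cache: [melon ram bee berry bat yak]
  23. access bee: HIT. Next use of bee: never. Cache: [melon ram bee berry bat yak]
Total: 16 hits, 7 misses, 1 evictions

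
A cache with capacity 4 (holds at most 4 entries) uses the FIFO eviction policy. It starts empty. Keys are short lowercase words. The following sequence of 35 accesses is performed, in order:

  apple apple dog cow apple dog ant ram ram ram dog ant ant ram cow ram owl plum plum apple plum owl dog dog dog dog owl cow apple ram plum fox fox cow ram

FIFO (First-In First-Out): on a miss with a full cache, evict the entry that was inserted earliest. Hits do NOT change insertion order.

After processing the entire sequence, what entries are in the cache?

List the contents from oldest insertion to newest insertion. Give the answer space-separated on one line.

FIFO simulation (capacity=4):
  1. access apple: MISS. Cache (old->new): [apple]
  2. access apple: HIT. Cache (old->new): [apple]
  3. access dog: MISS. Cache (old->new): [apple dog]
  4. access cow: MISS. Cache (old->new): [apple dog cow]
  5. access apple: HIT. Cache (old->new): [apple dog cow]
  6. access dog: HIT. Cache (old->new): [apple dog cow]
  7. access ant: MISS. Cache (old->new): [apple dog cow ant]
  8. access ram: MISS, evict apple. Cache (old->new): [dog cow ant ram]
  9. access ram: HIT. Cache (old->new): [dog cow ant ram]
  10. access ram: HIT. Cache (old->new): [dog cow ant ram]
  11. access dog: HIT. Cache (old->new): [dog cow ant ram]
  12. access ant: HIT. Cache (old->new): [dog cow ant ram]
  13. access ant: HIT. Cache (old->new): [dog cow ant ram]
  14. access ram: HIT. Cache (old->new): [dog cow ant ram]
  15. access cow: HIT. Cache (old->new): [dog cow ant ram]
  16. access ram: HIT. Cache (old->new): [dog cow ant ram]
  17. access owl: MISS, evict dog. Cache (old->new): [cow ant ram owl]
  18. access plum: MISS, evict cow. Cache (old->new): [ant ram owl plum]
  19. access plum: HIT. Cache (old->new): [ant ram owl plum]
  20. access apple: MISS, evict ant. Cache (old->new): [ram owl plum apple]
  21. access plum: HIT. Cache (old->new): [ram owl plum apple]
  22. access owl: HIT. Cache (old->new): [ram owl plum apple]
  23. access dog: MISS, evict ram. Cache (old->new): [owl plum apple dog]
  24. access dog: HIT. Cache (old->new): [owl plum apple dog]
  25. access dog: HIT. Cache (old->new): [owl plum apple dog]
  26. access dog: HIT. Cache (old->new): [owl plum apple dog]
  27. access owl: HIT. Cache (old->new): [owl plum apple dog]
  28. access cow: MISS, evict owl. Cache (old->new): [plum apple dog cow]
  29. access apple: HIT. Cache (old->new): [plum apple dog cow]
  30. access ram: MISS, evict plum. Cache (old->new): [apple dog cow ram]
  31. access plum: MISS, evict apple. Cache (old->new): [dog cow ram plum]
  32. access fox: MISS, evict dog. Cache (old->new): [cow ram plum fox]
  33. access fox: HIT. Cache (old->new): [cow ram plum fox]
  34. access cow: HIT. Cache (old->new): [cow ram plum fox]
  35. access ram: HIT. Cache (old->new): [cow ram plum fox]
Total: 22 hits, 13 misses, 9 evictions

Answer: cow ram plum fox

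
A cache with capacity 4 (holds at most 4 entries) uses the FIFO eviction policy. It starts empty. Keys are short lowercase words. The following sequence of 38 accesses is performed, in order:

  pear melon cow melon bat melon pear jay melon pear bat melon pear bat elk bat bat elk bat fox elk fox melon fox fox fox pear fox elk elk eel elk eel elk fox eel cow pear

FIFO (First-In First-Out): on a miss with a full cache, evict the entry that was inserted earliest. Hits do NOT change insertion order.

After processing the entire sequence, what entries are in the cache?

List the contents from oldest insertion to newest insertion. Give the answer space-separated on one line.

Answer: pear eel elk cow

Derivation:
FIFO simulation (capacity=4):
  1. access pear: MISS. Cache (old->new): [pear]
  2. access melon: MISS. Cache (old->new): [pear melon]
  3. access cow: MISS. Cache (old->new): [pear melon cow]
  4. access melon: HIT. Cache (old->new): [pear melon cow]
  5. access bat: MISS. Cache (old->new): [pear melon cow bat]
  6. access melon: HIT. Cache (old->new): [pear melon cow bat]
  7. access pear: HIT. Cache (old->new): [pear melon cow bat]
  8. access jay: MISS, evict pear. Cache (old->new): [melon cow bat jay]
  9. access melon: HIT. Cache (old->new): [melon cow bat jay]
  10. access pear: MISS, evict melon. Cache (old->new): [cow bat jay pear]
  11. access bat: HIT. Cache (old->new): [cow bat jay pear]
  12. access melon: MISS, evict cow. Cache (old->new): [bat jay pear melon]
  13. access pear: HIT. Cache (old->new): [bat jay pear melon]
  14. access bat: HIT. Cache (old->new): [bat jay pear melon]
  15. access elk: MISS, evict bat. Cache (old->new): [jay pear melon elk]
  16. access bat: MISS, evict jay. Cache (old->new): [pear melon elk bat]
  17. access bat: HIT. Cache (old->new): [pear melon elk bat]
  18. access elk: HIT. Cache (old->new): [pear melon elk bat]
  19. access bat: HIT. Cache (old->new): [pear melon elk bat]
  20. access fox: MISS, evict pear. Cache (old->new): [melon elk bat fox]
  21. access elk: HIT. Cache (old->new): [melon elk bat fox]
  22. access fox: HIT. Cache (old->new): [melon elk bat fox]
  23. access melon: HIT. Cache (old->new): [melon elk bat fox]
  24. access fox: HIT. Cache (old->new): [melon elk bat fox]
  25. access fox: HIT. Cache (old->new): [melon elk bat fox]
  26. access fox: HIT. Cache (old->new): [melon elk bat fox]
  27. access pear: MISS, evict melon. Cache (old->new): [elk bat fox pear]
  28. access fox: HIT. Cache (old->new): [elk bat fox pear]
  29. access elk: HIT. Cache (old->new): [elk bat fox pear]
  30. access elk: HIT. Cache (old->new): [elk bat fox pear]
  31. access eel: MISS, evict elk. Cache (old->new): [bat fox pear eel]
  32. access elk: MISS, evict bat. Cache (old->new): [fox pear eel elk]
  33. access eel: HIT. Cache (old->new): [fox pear eel elk]
  34. access elk: HIT. Cache (old->new): [fox pear eel elk]
  35. access fox: HIT. Cache (old->new): [fox pear eel elk]
  36. access eel: HIT. Cache (old->new): [fox pear eel elk]
  37. access cow: MISS, evict fox. Cache (old->new): [pear eel elk cow]
  38. access pear: HIT. Cache (old->new): [pear eel elk cow]
Total: 24 hits, 14 misses, 10 evictions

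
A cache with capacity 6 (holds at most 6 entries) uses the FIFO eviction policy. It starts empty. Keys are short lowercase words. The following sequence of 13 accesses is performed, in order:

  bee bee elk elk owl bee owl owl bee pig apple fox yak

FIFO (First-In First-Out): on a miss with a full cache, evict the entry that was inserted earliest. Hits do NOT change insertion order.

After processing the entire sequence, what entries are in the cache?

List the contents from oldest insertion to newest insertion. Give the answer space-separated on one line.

Answer: elk owl pig apple fox yak

Derivation:
FIFO simulation (capacity=6):
  1. access bee: MISS. Cache (old->new): [bee]
  2. access bee: HIT. Cache (old->new): [bee]
  3. access elk: MISS. Cache (old->new): [bee elk]
  4. access elk: HIT. Cache (old->new): [bee elk]
  5. access owl: MISS. Cache (old->new): [bee elk owl]
  6. access bee: HIT. Cache (old->new): [bee elk owl]
  7. access owl: HIT. Cache (old->new): [bee elk owl]
  8. access owl: HIT. Cache (old->new): [bee elk owl]
  9. access bee: HIT. Cache (old->new): [bee elk owl]
  10. access pig: MISS. Cache (old->new): [bee elk owl pig]
  11. access apple: MISS. Cache (old->new): [bee elk owl pig apple]
  12. access fox: MISS. Cache (old->new): [bee elk owl pig apple fox]
  13. access yak: MISS, evict bee. Cache (old->new): [elk owl pig apple fox yak]
Total: 6 hits, 7 misses, 1 evictions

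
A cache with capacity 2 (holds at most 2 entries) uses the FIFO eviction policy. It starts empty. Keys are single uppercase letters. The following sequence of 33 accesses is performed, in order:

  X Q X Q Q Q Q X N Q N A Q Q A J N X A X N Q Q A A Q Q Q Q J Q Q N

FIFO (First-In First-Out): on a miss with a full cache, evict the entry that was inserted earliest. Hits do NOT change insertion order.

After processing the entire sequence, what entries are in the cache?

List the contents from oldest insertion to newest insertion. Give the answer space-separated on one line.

Answer: Q N

Derivation:
FIFO simulation (capacity=2):
  1. access X: MISS. Cache (old->new): [X]
  2. access Q: MISS. Cache (old->new): [X Q]
  3. access X: HIT. Cache (old->new): [X Q]
  4. access Q: HIT. Cache (old->new): [X Q]
  5. access Q: HIT. Cache (old->new): [X Q]
  6. access Q: HIT. Cache (old->new): [X Q]
  7. access Q: HIT. Cache (old->new): [X Q]
  8. access X: HIT. Cache (old->new): [X Q]
  9. access N: MISS, evict X. Cache (old->new): [Q N]
  10. access Q: HIT. Cache (old->new): [Q N]
  11. access N: HIT. Cache (old->new): [Q N]
  12. access A: MISS, evict Q. Cache (old->new): [N A]
  13. access Q: MISS, evict N. Cache (old->new): [A Q]
  14. access Q: HIT. Cache (old->new): [A Q]
  15. access A: HIT. Cache (old->new): [A Q]
  16. access J: MISS, evict A. Cache (old->new): [Q J]
  17. access N: MISS, evict Q. Cache (old->new): [J N]
  18. access X: MISS, evict J. Cache (old->new): [N X]
  19. access A: MISS, evict N. Cache (old->new): [X A]
  20. access X: HIT. Cache (old->new): [X A]
  21. access N: MISS, evict X. Cache (old->new): [A N]
  22. access Q: MISS, evict A. Cache (old->new): [N Q]
  23. access Q: HIT. Cache (old->new): [N Q]
  24. access A: MISS, evict N. Cache (old->new): [Q A]
  25. access A: HIT. Cache (old->new): [Q A]
  26. access Q: HIT. Cache (old->new): [Q A]
  27. access Q: HIT. Cache (old->new): [Q A]
  28. access Q: HIT. Cache (old->new): [Q A]
  29. access Q: HIT. Cache (old->new): [Q A]
  30. access J: MISS, evict Q. Cache (old->new): [A J]
  31. access Q: MISS, evict A. Cache (old->new): [J Q]
  32. access Q: HIT. Cache (old->new): [J Q]
  33. access N: MISS, evict J. Cache (old->new): [Q N]
Total: 18 hits, 15 misses, 13 evictions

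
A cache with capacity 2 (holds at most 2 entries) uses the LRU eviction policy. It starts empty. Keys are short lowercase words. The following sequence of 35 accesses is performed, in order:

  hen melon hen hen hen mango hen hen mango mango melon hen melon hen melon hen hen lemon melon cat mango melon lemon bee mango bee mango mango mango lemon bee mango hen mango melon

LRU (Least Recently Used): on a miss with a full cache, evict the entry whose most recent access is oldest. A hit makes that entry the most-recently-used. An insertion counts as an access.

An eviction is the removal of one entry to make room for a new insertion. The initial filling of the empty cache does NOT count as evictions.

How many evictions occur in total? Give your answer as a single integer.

LRU simulation (capacity=2):
  1. access hen: MISS. Cache (LRU->MRU): [hen]
  2. access melon: MISS. Cache (LRU->MRU): [hen melon]
  3. access hen: HIT. Cache (LRU->MRU): [melon hen]
  4. access hen: HIT. Cache (LRU->MRU): [melon hen]
  5. access hen: HIT. Cache (LRU->MRU): [melon hen]
  6. access mango: MISS, evict melon. Cache (LRU->MRU): [hen mango]
  7. access hen: HIT. Cache (LRU->MRU): [mango hen]
  8. access hen: HIT. Cache (LRU->MRU): [mango hen]
  9. access mango: HIT. Cache (LRU->MRU): [hen mango]
  10. access mango: HIT. Cache (LRU->MRU): [hen mango]
  11. access melon: MISS, evict hen. Cache (LRU->MRU): [mango melon]
  12. access hen: MISS, evict mango. Cache (LRU->MRU): [melon hen]
  13. access melon: HIT. Cache (LRU->MRU): [hen melon]
  14. access hen: HIT. Cache (LRU->MRU): [melon hen]
  15. access melon: HIT. Cache (LRU->MRU): [hen melon]
  16. access hen: HIT. Cache (LRU->MRU): [melon hen]
  17. access hen: HIT. Cache (LRU->MRU): [melon hen]
  18. access lemon: MISS, evict melon. Cache (LRU->MRU): [hen lemon]
  19. access melon: MISS, evict hen. Cache (LRU->MRU): [lemon melon]
  20. access cat: MISS, evict lemon. Cache (LRU->MRU): [melon cat]
  21. access mango: MISS, evict melon. Cache (LRU->MRU): [cat mango]
  22. access melon: MISS, evict cat. Cache (LRU->MRU): [mango melon]
  23. access lemon: MISS, evict mango. Cache (LRU->MRU): [melon lemon]
  24. access bee: MISS, evict melon. Cache (LRU->MRU): [lemon bee]
  25. access mango: MISS, evict lemon. Cache (LRU->MRU): [bee mango]
  26. access bee: HIT. Cache (LRU->MRU): [mango bee]
  27. access mango: HIT. Cache (LRU->MRU): [bee mango]
  28. access mango: HIT. Cache (LRU->MRU): [bee mango]
  29. access mango: HIT. Cache (LRU->MRU): [bee mango]
  30. access lemon: MISS, evict bee. Cache (LRU->MRU): [mango lemon]
  31. access bee: MISS, evict mango. Cache (LRU->MRU): [lemon bee]
  32. access mango: MISS, evict lemon. Cache (LRU->MRU): [bee mango]
  33. access hen: MISS, evict bee. Cache (LRU->MRU): [mango hen]
  34. access mango: HIT. Cache (LRU->MRU): [hen mango]
  35. access melon: MISS, evict hen. Cache (LRU->MRU): [mango melon]
Total: 17 hits, 18 misses, 16 evictions

Answer: 16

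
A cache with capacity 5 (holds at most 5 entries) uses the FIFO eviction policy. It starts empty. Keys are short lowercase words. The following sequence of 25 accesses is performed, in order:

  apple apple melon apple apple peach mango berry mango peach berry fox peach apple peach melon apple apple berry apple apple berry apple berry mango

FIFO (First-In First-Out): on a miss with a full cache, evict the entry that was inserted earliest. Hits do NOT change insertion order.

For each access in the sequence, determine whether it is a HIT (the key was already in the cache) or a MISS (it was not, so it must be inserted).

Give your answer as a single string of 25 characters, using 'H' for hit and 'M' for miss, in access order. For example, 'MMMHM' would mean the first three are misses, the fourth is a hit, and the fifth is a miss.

FIFO simulation (capacity=5):
  1. access apple: MISS. Cache (old->new): [apple]
  2. access apple: HIT. Cache (old->new): [apple]
  3. access melon: MISS. Cache (old->new): [apple melon]
  4. access apple: HIT. Cache (old->new): [apple melon]
  5. access apple: HIT. Cache (old->new): [apple melon]
  6. access peach: MISS. Cache (old->new): [apple melon peach]
  7. access mango: MISS. Cache (old->new): [apple melon peach mango]
  8. access berry: MISS. Cache (old->new): [apple melon peach mango berry]
  9. access mango: HIT. Cache (old->new): [apple melon peach mango berry]
  10. access peach: HIT. Cache (old->new): [apple melon peach mango berry]
  11. access berry: HIT. Cache (old->new): [apple melon peach mango berry]
  12. access fox: MISS, evict apple. Cache (old->new): [melon peach mango berry fox]
  13. access peach: HIT. Cache (old->new): [melon peach mango berry fox]
  14. access apple: MISS, evict melon. Cache (old->new): [peach mango berry fox apple]
  15. access peach: HIT. Cache (old->new): [peach mango berry fox apple]
  16. access melon: MISS, evict peach. Cache (old->new): [mango berry fox apple melon]
  17. access apple: HIT. Cache (old->new): [mango berry fox apple melon]
  18. access apple: HIT. Cache (old->new): [mango berry fox apple melon]
  19. access berry: HIT. Cache (old->new): [mango berry fox apple melon]
  20. access apple: HIT. Cache (old->new): [mango berry fox apple melon]
  21. access apple: HIT. Cache (old->new): [mango berry fox apple melon]
  22. access berry: HIT. Cache (old->new): [mango berry fox apple melon]
  23. access apple: HIT. Cache (old->new): [mango berry fox apple melon]
  24. access berry: HIT. Cache (old->new): [mango berry fox apple melon]
  25. access mango: HIT. Cache (old->new): [mango berry fox apple melon]
Total: 17 hits, 8 misses, 3 evictions

Answer: MHMHHMMMHHHMHMHMHHHHHHHHH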